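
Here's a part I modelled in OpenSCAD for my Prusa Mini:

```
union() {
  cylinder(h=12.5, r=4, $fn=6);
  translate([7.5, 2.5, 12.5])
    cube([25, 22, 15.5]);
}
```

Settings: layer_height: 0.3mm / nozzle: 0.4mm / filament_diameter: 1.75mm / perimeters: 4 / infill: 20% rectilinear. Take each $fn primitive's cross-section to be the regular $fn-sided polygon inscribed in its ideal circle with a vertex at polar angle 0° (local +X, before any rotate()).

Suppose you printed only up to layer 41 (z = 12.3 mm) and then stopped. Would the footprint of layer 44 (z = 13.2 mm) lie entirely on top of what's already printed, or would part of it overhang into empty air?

part overhangs

Compare the two slices. At z = 12.3: the r=4 cylinder contributes a regular 6-gon of circumradius 4 (area = (6/2)·4.000²·sin(360°/6) = 41.57 mm²); the cube at (7.5, 2.5) is not intersected at this z (z outside [12.5, 28]); Merging all regions: only the r=4 cylinder is present, so the union is just that shape — area = 41.57 mm². At z = 13.2: the cylinder is absent (z outside [0, 12.5]); the cube at (7.5, 2.5) is present — its section is the full 25×22 rectangle (area 550.00 mm²); Merging all regions: only the 25×22 cube at (7.5, 2.5) is present, so the union is just that shape — area = 550.00 mm². Checking containment: at z = 13.2 the cross-section extends beyond the z = 12.3 cross-section by about 550.00 mm².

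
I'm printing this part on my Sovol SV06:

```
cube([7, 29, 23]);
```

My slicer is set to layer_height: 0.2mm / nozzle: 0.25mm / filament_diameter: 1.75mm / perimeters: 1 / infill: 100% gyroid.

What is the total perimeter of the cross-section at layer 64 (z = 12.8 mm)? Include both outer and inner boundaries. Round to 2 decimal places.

At z = 12.8 mm: the 7×29 cube contributes its full rectangle (perimeter 72.00 mm). Overall, the cross-section is a single solid region. Total boundary length (outer) = 72.00 mm.

72.00 mm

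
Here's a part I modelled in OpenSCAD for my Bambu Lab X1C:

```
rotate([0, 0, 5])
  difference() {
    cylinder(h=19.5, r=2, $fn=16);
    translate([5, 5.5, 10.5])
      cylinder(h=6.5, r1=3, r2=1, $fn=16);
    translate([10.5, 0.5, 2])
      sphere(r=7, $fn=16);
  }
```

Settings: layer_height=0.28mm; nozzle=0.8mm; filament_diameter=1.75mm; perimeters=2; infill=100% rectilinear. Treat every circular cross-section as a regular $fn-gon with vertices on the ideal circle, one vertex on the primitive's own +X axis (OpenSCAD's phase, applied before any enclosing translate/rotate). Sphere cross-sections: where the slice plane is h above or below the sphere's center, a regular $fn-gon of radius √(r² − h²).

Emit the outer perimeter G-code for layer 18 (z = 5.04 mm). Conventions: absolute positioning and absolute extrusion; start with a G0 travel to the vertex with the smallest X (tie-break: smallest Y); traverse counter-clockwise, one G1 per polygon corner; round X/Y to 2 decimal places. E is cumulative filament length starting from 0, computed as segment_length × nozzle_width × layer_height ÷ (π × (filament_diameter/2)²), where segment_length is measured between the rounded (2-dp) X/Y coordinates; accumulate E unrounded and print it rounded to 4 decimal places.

G0 X-1.99 Y-0.17 Z5.04
G1 X-1.77 Y-0.92 E0.0728
G1 X-1.29 Y-1.53 E0.1451
G1 X-0.60 Y-1.91 E0.2184
G1 X0.17 Y-1.99 E0.2905
G1 X0.92 Y-1.77 E0.3633
G1 X1.53 Y-1.29 E0.4356
G1 X1.91 Y-0.60 E0.5090
G1 X1.99 Y0.17 E0.5811
G1 X1.77 Y0.92 E0.6538
G1 X1.29 Y1.53 E0.7261
G1 X0.60 Y1.91 E0.7995
G1 X-0.17 Y1.99 E0.8716
G1 X-0.92 Y1.77 E0.9444
G1 X-1.53 Y1.29 E1.0167
G1 X-1.91 Y0.60 E1.0900
G1 X-1.99 Y-0.17 E1.1621

At z = 5.04 mm: the r=2 cylinder contributes a regular 16-gon of circumradius 2; the cone at (5, 5.5) is absent (z outside [10.5, 17]); the r=7 sphere at (10.5, 0.5) contributes a regular 16-gon of circumradius √(7²−3.04²) = 6.305; Taking the first minus the rest: starting from the r=2 cylinder, the r=7 sphere at (10.5, 0.5) misses the remaining region (no effect) — 1 connected region; (rotated 5° about Z; rotation is an isometry so areas/perimeters/island counts are preserved). The outline is a single polygon with 16 vertices. Extrusion per mm of travel: 0.8 × 0.28 / (π × 0.875²) = 0.093128. Accumulating E over each segment gives final E = 1.1621.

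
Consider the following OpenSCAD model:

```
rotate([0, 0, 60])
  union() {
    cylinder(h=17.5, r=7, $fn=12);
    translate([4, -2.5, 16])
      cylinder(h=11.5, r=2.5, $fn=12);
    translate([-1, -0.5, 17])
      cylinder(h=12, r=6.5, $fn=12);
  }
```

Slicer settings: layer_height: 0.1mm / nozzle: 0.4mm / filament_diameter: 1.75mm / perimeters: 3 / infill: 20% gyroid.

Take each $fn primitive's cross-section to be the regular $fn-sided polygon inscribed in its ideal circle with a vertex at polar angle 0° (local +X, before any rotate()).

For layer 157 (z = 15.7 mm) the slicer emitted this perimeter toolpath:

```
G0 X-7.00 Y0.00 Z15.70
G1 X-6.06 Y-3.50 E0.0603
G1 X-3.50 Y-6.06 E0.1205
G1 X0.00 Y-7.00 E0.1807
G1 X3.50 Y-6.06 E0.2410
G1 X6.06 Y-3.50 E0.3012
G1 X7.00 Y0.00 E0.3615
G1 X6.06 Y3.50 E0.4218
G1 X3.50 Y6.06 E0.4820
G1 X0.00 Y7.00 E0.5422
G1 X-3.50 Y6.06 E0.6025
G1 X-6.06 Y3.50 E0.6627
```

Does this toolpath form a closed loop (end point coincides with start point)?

no

Start point (G0): (-7.00, 0.00). End point (last G1): the path does not return to the start — open.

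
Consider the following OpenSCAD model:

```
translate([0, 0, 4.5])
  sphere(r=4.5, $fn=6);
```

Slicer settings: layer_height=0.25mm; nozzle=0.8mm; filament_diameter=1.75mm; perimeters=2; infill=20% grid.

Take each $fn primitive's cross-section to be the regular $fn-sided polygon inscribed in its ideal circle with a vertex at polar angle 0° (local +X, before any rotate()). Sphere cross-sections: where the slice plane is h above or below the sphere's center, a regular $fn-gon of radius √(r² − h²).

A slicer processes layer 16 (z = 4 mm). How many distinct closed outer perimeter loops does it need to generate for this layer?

At z = 4 mm: the r=4.5 sphere contributes a regular 6-gon of circumradius √(4.5²−0.5²) = 4.472. The result has 1 disconnected region.

1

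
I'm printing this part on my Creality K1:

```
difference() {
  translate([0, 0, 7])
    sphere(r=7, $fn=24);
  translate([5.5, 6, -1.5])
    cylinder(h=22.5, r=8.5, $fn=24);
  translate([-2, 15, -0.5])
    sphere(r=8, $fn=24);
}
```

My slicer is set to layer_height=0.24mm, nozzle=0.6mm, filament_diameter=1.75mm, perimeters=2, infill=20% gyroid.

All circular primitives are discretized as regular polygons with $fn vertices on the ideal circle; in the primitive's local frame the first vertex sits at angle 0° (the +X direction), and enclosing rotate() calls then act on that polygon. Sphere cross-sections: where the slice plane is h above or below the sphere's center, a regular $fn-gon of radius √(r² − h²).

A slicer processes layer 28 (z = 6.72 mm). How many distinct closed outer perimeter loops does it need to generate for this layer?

1

At z = 6.72 mm: the r=7 sphere slices to a regular 24-gon of circumradius 6.994 (√(r²−h²) with h=0.28 from center); the r=8.5 cylinder at (5.5, 6) contributes a regular 24-gon of circumradius 8.5; the r=8 sphere at (-2, 15) slices to a regular 24-gon of circumradius 3.446 (√(r²−h²) with h=7.22 from center); After the difference (first − rest): starting from the r=7 sphere, the r=8.5 cylinder at (5.5, 6) partially overlaps it — only the 66.46 mm² overlap (of its 224.40 mm²) is removed, clipping the outline; the r=8 sphere at (-2, 15) misses the remaining region (no effect) — 1 connected region. The result has 1 disconnected region.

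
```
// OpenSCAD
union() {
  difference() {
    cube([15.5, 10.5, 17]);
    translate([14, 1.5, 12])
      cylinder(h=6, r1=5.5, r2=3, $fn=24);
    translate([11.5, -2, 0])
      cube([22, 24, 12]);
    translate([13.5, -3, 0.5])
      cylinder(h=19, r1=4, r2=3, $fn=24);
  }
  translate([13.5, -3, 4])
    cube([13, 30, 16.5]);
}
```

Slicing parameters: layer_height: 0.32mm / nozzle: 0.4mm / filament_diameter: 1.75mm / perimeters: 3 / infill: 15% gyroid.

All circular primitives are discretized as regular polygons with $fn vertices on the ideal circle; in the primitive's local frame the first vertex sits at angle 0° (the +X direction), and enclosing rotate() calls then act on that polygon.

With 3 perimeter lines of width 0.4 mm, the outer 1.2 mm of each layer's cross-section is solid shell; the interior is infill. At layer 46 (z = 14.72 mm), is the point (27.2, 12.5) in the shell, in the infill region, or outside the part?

At z = 14.72 mm: the cube (footprint 15.5×10.5) is included at this height; the cone at (14, 1.5) contributes a regular 24-gon of circumradius 4.367 (interpolated between r1=5.5 and r2=3 at t=0.453); the cube at (11.5, -2) does not reach this height (z outside [0, 12]); the cone at (13.5, -3) (r1=4→r2=3) has section circumradius 3.252 here — a regular 24-gon; Subtracting the remaining from the first: starting from the 15.5×10.5 cube, the cone at (14, 1.5) partially overlaps it — only the 29.82 mm² overlap (of its 59.22 mm²) is removed, clipping the outline; the cone at (13.5, -3) misses the remaining region (no effect) — 1 connected region; the cube at (13.5, -3) (footprint 13×30) is included at this height; Combining (union): the regions partially overlap (shared area 9.45 mm²), so overlapping operands fuse into one piece — 1 connected region. Overall, the cross-section is a single solid region. The nearest boundary edge runs (26.50, 27.00)→(26.50, -3.00); distance from the point to it = 0.70 mm. The point is not inside any of the regions above, so it lies outside the cross-section (0.70 mm from the nearest boundary).

outside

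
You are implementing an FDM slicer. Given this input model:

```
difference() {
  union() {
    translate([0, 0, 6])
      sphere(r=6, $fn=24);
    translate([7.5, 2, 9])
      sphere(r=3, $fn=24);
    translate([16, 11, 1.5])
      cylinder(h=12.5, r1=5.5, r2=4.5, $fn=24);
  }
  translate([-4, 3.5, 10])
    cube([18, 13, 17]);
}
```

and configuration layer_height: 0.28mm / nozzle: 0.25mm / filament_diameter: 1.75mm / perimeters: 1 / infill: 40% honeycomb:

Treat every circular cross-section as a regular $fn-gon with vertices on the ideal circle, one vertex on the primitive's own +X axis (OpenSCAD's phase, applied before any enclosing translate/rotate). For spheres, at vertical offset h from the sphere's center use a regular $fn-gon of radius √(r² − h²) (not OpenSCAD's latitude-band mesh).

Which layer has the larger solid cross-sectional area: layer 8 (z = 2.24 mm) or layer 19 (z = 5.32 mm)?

Layer 8 (z = 2.24): the r=6 sphere slices to a regular 24-gon of circumradius 4.676 (√(r²−h²) with h=3.76 from center) (area = (24/2)·4.676²·sin(360°/24) = 67.90 mm²); the sphere at (7.5, 2) is absent (|z−center|=6.760 > r=3); the cone at (16, 11) contributes a regular 24-gon of circumradius 5.441 (interpolated between r1=5.5 and r2=4.5 at t=0.059) (area = (24/2)·5.441²·sin(360°/24) = 91.94 mm²); Combining (union): the 2 present regions are separate (no shared area or edge), so areas and boundary lengths simply add and each stays a separate island — area = 159.84 mm²; the cube at (-4, 3.5) is absent (z outside [10, 27]); Taking the first minus the rest: none of the subtracted shapes is present at this height, so that combined region is unchanged — area = 159.84 mm². So its area = 159.84 mm². Layer 19 (z = 5.32): the r=6 sphere contributes a regular 24-gon of circumradius √(6²−0.68²) = 5.961 (area = (24/2)·5.961²·sin(360°/24) = 110.37 mm²); the sphere at (7.5, 2) is not intersected at this z (|z−center|=3.680 > r=3); the cone at (16, 11): at t=0.306 of its height the radius interpolates to r₁+(r₂−r₁)t = 5.194, giving a regular 24-gon of that circumradius (area = (24/2)·5.194²·sin(360°/24) = 83.80 mm²); Merging all regions: the 2 present regions are separate (no shared area or edge), so areas and boundary lengths simply add and each stays a separate island — area = 194.17 mm²; the cube at (-4, 3.5) does not reach this height (z outside [10, 27]); Subtracting the remaining from the first: none of the subtracted shapes is present at this height, so that combined region is unchanged — area = 194.17 mm². So its area = 194.17 mm². Layer 19 is larger (194.17 vs 159.84 mm²).

layer 19 (z = 5.32 mm)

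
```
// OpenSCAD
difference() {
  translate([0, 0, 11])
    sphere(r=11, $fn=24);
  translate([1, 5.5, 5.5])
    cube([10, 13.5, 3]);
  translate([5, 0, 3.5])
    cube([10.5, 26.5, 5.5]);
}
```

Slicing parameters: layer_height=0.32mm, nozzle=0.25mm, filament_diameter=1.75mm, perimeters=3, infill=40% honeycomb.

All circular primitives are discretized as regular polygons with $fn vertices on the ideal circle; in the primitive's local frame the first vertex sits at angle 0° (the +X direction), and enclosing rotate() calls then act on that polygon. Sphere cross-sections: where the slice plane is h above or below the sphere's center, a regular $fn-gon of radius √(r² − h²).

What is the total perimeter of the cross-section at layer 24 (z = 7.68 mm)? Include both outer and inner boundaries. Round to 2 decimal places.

70.13 mm

At z = 7.68 mm: the r=11 sphere slices to a regular 24-gon of circumradius 10.487 (√(r²−h²) with h=3.32 from center) (perimeter = 2·24·10.487·sin(180°/24) = 65.70 mm); the 10×13.5 cube at (1, 5.5) contributes its full rectangle (perimeter 47.00 mm); the cube at (5, 0) is present — its section is the full 10.5×26.5 rectangle (perimeter 74.00 mm); Subtracting the remaining from the first: starting from the r=11 sphere, the 10×13.5 cube at (1, 5.5) partially overlaps it — only the 25.89 mm² overlap (of its 135.00 mm²) is removed, clipping the outline; the 10.5×26.5 cube at (5, 0) partially overlaps it — only the 27.08 mm² overlap (of its 278.25 mm²) is removed, clipping the outline — boundary = 70.13 mm. Overall, the cross-section is a single solid region. Total boundary length (outer) = 70.13 mm.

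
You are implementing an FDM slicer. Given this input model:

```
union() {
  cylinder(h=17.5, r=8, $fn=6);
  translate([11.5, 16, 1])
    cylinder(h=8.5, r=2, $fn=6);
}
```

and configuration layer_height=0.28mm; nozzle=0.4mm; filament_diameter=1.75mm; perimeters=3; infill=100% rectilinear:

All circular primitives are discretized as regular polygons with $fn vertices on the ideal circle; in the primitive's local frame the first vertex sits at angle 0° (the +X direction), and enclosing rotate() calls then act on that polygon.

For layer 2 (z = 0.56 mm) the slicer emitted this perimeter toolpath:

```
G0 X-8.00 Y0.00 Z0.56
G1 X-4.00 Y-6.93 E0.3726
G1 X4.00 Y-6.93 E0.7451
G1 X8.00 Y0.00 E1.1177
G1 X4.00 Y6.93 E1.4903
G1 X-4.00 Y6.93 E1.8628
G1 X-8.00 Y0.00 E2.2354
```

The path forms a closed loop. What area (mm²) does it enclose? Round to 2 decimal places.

Apply the shoelace formula to the sequence of (X, Y) vertices; enclosed area = 166.32 mm².

166.32 mm²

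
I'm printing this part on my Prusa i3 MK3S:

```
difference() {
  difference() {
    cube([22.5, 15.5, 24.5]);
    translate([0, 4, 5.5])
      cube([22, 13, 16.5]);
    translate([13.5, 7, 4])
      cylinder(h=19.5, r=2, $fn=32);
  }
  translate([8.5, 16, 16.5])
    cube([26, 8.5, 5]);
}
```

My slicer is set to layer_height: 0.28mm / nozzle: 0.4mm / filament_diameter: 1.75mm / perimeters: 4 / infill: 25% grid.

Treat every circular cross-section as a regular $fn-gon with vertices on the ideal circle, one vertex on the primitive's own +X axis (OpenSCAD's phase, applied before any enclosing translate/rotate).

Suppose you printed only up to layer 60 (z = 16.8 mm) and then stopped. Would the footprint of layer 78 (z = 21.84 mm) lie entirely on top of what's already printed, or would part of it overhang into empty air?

Compare the two slices. At z = 16.8: the cube (footprint 22.5×15.5) is included at this height (area 348.75 mm²); the 22×13 cube at (0, 4) contributes its full rectangle (area 286.00 mm²); the r=2 cylinder at (13.5, 7) contributes a regular 32-gon of circumradius 2 (area = (32/2)·2.000²·sin(360°/32) = 12.49 mm²); After the difference (first − rest): starting from the 22.5×15.5 cube (348.75 mm²), the 22×13 cube at (0, 4) partially overlaps it — only the 253.00 mm² overlap (of its 286.00 mm²) is removed, clipping the outline; the r=2 cylinder at (13.5, 7) misses the remaining region (no effect) — area = 95.75 mm²; the 26×8.5 cube at (8.5, 16) contributes its full rectangle (area 221.00 mm²); After the difference (first − rest): starting from that combined region (95.75 mm²), the 26×8.5 cube at (8.5, 16) misses the remaining region (no effect) — area = 95.75 mm². At z = 21.84: the 22.5×15.5 cube contributes its full rectangle (area 348.75 mm²); the cube at (0, 4) is present — its section is the full 22×13 rectangle (area 286.00 mm²); the r=2 cylinder at (13.5, 7) contributes a regular 32-gon of circumradius 2 (area = (32/2)·2.000²·sin(360°/32) = 12.49 mm²); Subtracting the remaining from the first: starting from the 22.5×15.5 cube (348.75 mm²), the 22×13 cube at (0, 4) partially overlaps it — only the 253.00 mm² overlap (of its 286.00 mm²) is removed, clipping the outline; the r=2 cylinder at (13.5, 7) misses the remaining region (no effect) — area = 95.75 mm²; the cube at (8.5, 16) is absent (z outside [16.5, 21.5]); Subtracting the remaining from the first: none of the subtracted shapes is present at this height, so that combined region is unchanged — area = 95.75 mm². Checking containment: the cross-section at z = 21.84 is a subset of the cross-section at z = 16.8.

entirely on top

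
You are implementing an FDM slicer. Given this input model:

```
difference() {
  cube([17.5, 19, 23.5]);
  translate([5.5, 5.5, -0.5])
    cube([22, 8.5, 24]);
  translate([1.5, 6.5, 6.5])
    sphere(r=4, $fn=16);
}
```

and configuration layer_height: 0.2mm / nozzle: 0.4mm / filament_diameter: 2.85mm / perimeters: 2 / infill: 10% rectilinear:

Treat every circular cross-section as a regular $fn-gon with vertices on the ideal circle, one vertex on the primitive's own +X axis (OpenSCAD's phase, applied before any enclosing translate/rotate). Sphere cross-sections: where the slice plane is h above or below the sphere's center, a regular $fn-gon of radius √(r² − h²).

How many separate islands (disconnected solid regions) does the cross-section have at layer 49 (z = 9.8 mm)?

1

At z = 9.8 mm: the cube (footprint 17.5×19) is included at this height; the cube at (5.5, 5.5) is present — its section is the full 22×8.5 rectangle; the sphere at (1.5, 6.5): section is a regular 16-gon, circumradius = √(r²−h²) = √(4²−3.3²) = 2.261; Subtracting the remaining from the first: starting from the 17.5×19 cube, the 22×8.5 cube at (5.5, 5.5) partially overlaps it — only the 102.00 mm² overlap (of its 187.00 mm²) is removed, clipping the outline; the r=4 sphere at (1.5, 6.5) partially overlaps it — only the 13.97 mm² overlap (of its 15.64 mm²) is removed, clipping the outline — 1 connected region. Overall, the cross-section is a single solid region. Island count = 1.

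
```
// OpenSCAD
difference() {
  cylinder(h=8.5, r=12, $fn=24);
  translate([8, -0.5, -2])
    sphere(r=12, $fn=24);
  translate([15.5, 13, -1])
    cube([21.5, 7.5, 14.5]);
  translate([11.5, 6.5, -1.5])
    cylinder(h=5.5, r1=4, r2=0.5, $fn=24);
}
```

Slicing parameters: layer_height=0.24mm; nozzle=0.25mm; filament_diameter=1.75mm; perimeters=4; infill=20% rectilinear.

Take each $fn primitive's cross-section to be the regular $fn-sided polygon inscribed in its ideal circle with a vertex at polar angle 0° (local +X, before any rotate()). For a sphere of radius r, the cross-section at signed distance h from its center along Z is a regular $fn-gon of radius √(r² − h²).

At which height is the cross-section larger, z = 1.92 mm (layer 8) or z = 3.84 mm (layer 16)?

layer 16 (z = 3.84 mm)

Layer 8 (z = 1.92): the r=12 cylinder contributes a regular 24-gon of circumradius 12 (area = (24/2)·12.000²·sin(360°/24) = 447.24 mm²); the r=12 sphere at (8, -0.5) slices to a regular 24-gon of circumradius 11.342 (√(r²−h²) with h=3.92 from center) (area = (24/2)·11.342²·sin(360°/24) = 399.51 mm²); the 21.5×7.5 cube at (15.5, 13) contributes its full rectangle (area 161.25 mm²); the cone at (11.5, 6.5): at t=0.622 of its height the radius interpolates to r₁+(r₂−r₁)t = 1.824, giving a regular 24-gon of that circumradius (area = (24/2)·1.824²·sin(360°/24) = 10.33 mm²); Subtracting the remaining from the first: starting from the r=12 cylinder (447.24 mm²), the r=12 sphere at (8, -0.5) partially overlaps it — only the 240.47 mm² overlap (of its 399.51 mm²) is removed, clipping the outline; the 21.5×7.5 cube at (15.5, 13) misses the remaining region (no effect); the cone at (11.5, 6.5) misses the remaining region (no effect) — area = 206.77 mm². So its area = 206.77 mm². Layer 16 (z = 3.84): the r=12 cylinder contributes a regular 24-gon of circumradius 12 (area = (24/2)·12.000²·sin(360°/24) = 447.24 mm²); the r=12 sphere at (8, -0.5) slices to a regular 24-gon of circumradius 10.483 (√(r²−h²) with h=5.84 from center) (area = (24/2)·10.483²·sin(360°/24) = 341.31 mm²); the 21.5×7.5 cube at (15.5, 13) contributes its full rectangle (area 161.25 mm²); the cone at (11.5, 6.5): at t=0.971 of its height the radius interpolates to r₁+(r₂−r₁)t = 0.602, giving a regular 24-gon of that circumradius (area = (24/2)·0.602²·sin(360°/24) = 1.12 mm²); Taking the first minus the rest: starting from the r=12 cylinder (447.24 mm²), the r=12 sphere at (8, -0.5) partially overlaps it — only the 215.63 mm² overlap (of its 341.31 mm²) is removed, clipping the outline; the 21.5×7.5 cube at (15.5, 13) misses the remaining region (no effect); the cone at (11.5, 6.5) misses the remaining region (no effect) — area = 231.61 mm². So its area = 231.61 mm². Layer 16 is larger (231.61 vs 206.77 mm²).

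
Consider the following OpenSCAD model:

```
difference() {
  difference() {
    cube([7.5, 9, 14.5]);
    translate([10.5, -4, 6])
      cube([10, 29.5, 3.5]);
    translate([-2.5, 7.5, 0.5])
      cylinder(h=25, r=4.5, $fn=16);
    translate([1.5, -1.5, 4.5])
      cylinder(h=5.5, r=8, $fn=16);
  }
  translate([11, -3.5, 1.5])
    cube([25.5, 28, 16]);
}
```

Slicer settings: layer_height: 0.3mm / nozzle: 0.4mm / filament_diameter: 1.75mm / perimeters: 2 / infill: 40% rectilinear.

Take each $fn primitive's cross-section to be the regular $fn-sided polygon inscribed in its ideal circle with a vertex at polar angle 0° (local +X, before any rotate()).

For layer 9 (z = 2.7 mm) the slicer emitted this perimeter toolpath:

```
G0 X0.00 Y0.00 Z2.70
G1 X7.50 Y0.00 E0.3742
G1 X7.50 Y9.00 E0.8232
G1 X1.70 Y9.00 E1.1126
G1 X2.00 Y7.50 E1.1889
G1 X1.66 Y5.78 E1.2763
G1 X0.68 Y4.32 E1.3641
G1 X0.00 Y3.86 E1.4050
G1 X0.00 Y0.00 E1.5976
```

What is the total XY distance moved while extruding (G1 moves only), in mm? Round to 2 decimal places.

32.02 mm

Sum the Euclidean lengths of each G1 segment: total = 32.02 mm.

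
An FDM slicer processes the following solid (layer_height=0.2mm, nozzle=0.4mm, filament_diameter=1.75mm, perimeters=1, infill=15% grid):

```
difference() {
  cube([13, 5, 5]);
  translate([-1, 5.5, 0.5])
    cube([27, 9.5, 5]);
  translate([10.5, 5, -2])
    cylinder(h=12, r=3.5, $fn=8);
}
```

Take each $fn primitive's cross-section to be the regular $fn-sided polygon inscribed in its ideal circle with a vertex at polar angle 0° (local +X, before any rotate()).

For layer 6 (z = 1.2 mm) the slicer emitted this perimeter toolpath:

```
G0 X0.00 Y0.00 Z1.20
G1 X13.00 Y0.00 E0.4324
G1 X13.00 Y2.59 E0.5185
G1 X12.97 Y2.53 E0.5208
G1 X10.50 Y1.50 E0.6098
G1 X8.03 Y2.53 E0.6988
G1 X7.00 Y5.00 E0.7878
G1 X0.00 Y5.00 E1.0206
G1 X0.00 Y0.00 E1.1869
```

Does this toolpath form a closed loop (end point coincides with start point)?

yes

Start point (G0): (0.00, 0.00). End point (last G1): the path returns to the start — closed.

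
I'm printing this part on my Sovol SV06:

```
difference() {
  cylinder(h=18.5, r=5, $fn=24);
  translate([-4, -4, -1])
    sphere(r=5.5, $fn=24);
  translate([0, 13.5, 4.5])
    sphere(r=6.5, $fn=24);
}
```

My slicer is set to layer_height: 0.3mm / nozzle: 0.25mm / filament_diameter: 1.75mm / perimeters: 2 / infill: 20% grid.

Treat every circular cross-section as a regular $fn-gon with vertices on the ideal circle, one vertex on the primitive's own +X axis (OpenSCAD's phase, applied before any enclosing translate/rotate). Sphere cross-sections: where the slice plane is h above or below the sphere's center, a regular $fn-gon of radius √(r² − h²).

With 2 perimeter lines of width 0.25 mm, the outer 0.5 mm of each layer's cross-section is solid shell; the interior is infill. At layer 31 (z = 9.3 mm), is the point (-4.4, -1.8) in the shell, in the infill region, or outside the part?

At z = 9.3 mm: the r=5 cylinder gives a regular 24-gon of circumradius 5 (constant along its height); the sphere at (-4, -4) is absent (|z−center|=10.300 > r=5.5); the r=6.5 sphere at (0, 13.5) slices to a regular 24-gon of circumradius 4.383 (√(r²−h²) with h=4.8 from center); After the difference (first − rest): starting from the r=5 cylinder, the r=6.5 sphere at (0, 13.5) misses the remaining region (no effect) — 1 connected region. Overall, the cross-section is a single solid region. The nearest boundary edge runs (-4.33, -2.50)→(-4.83, -1.29); distance from the point to it = 0.20 mm. The point is inside the cross-section, 0.20 mm from the nearest boundary — within the 0.5 mm shell band (2 × 0.25).

shell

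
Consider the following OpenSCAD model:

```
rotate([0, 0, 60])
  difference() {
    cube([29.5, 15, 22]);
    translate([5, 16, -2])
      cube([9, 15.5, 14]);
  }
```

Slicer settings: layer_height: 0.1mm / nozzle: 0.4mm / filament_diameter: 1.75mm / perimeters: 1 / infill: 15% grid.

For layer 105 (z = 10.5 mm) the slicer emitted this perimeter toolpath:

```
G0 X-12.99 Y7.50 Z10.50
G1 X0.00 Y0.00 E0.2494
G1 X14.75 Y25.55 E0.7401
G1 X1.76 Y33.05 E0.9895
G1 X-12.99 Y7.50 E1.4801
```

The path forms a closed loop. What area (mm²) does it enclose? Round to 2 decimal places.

442.52 mm²

Apply the shoelace formula to the sequence of (X, Y) vertices; enclosed area = 442.52 mm².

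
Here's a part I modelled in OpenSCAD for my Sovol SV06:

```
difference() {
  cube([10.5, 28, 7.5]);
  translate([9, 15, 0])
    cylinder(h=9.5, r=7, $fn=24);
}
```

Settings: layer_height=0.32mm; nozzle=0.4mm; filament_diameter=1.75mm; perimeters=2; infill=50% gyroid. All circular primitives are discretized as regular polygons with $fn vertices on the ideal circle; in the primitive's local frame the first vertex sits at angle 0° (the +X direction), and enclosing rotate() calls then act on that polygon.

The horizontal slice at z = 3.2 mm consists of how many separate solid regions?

1

At z = 3.2 mm: the cube is present — its section is the full 10.5×28 rectangle; the cylinder at (9, 15): section is a regular 24-gon, circumradius r=7; After the difference (first − rest): starting from the 10.5×28 cube, the r=7 cylinder at (9, 15) partially overlaps it — only the 96.80 mm² overlap (of its 152.19 mm²) is removed, clipping the outline — 1 connected region. The result has 1 disconnected region.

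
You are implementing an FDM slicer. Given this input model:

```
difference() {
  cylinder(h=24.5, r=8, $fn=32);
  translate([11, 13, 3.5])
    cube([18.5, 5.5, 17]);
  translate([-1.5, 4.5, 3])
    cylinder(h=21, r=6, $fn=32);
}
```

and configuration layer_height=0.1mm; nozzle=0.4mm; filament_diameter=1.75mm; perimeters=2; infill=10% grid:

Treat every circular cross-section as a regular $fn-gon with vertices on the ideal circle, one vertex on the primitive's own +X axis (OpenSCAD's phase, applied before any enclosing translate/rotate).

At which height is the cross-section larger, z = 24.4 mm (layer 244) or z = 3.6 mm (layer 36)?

Layer 244 (z = 24.4): the r=8 cylinder gives a regular 32-gon of circumradius 8 (constant along its height) (area = (32/2)·8.000²·sin(360°/32) = 199.77 mm²); the cube at (11, 13) is absent (z outside [3.5, 20.5]); the cylinder at (-1.5, 4.5) is not intersected at this z (z outside [3, 24]); Subtracting the remaining from the first: none of the subtracted shapes is present at this height, so the r=8 cylinder is unchanged — area = 199.77 mm². So its area = 199.77 mm². Layer 36 (z = 3.6): the r=8 cylinder gives a regular 32-gon of circumradius 8 (constant along its height) (area = (32/2)·8.000²·sin(360°/32) = 199.77 mm²); the cube at (11, 13) is present — its section is the full 18.5×5.5 rectangle (area 101.75 mm²); the cylinder at (-1.5, 4.5): section is a regular 32-gon, circumradius r=6 (area = (32/2)·6.000²·sin(360°/32) = 112.37 mm²); After the difference (first − rest): starting from the r=8 cylinder (199.77 mm²), the 18.5×5.5 cube at (11, 13) misses the remaining region (no effect); the r=6 cylinder at (-1.5, 4.5) partially overlaps it — only the 84.91 mm² overlap (of its 112.37 mm²) is removed, clipping the outline — area = 114.87 mm². So its area = 114.87 mm². Layer 244 is larger (199.77 vs 114.87 mm²).

layer 244 (z = 24.4 mm)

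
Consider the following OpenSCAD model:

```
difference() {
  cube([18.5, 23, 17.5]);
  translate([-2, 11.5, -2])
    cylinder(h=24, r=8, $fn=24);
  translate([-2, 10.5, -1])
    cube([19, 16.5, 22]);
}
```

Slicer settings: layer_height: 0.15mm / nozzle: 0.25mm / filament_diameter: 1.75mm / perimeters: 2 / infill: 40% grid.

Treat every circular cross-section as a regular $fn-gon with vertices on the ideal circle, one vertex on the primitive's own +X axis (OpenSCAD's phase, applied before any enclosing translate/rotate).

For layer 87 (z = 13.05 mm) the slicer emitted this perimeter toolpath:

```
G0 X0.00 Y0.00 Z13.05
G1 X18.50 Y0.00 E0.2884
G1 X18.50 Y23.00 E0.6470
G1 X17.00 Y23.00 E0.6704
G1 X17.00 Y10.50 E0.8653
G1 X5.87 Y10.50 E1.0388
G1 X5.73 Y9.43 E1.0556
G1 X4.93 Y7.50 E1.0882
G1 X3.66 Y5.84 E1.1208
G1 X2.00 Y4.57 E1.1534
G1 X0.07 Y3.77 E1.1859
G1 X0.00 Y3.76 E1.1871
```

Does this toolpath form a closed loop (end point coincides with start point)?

no

Start point (G0): (0.00, 0.00). End point (last G1): the path does not return to the start — open.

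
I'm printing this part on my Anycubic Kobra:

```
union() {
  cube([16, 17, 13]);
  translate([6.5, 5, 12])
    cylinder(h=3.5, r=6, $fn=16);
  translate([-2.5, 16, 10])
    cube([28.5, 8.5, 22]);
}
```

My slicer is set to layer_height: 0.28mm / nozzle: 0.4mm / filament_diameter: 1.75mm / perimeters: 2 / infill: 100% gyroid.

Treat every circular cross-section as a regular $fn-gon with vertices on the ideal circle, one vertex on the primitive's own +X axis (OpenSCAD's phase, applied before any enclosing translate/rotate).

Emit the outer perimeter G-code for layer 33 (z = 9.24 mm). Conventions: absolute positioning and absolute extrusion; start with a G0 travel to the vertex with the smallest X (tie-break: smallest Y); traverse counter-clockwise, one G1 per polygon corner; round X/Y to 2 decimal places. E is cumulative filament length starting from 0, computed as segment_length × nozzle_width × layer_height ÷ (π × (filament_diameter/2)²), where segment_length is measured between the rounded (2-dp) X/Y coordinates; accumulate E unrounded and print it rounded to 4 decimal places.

G0 X0.00 Y0.00 Z9.24
G1 X16.00 Y0.00 E0.7450
G1 X16.00 Y17.00 E1.5366
G1 X0.00 Y17.00 E2.2816
G1 X0.00 Y0.00 E3.0732

At z = 9.24 mm: the 16×17 cube contributes its full rectangle; the cylinder at (6.5, 5) does not reach this height (z outside [12, 15.5]); the cube at (-2.5, 16) does not reach this height (z outside [10, 32]); Merging all regions: only the 16×17 cube is present, so the union is just that shape — 1 connected region. The outline is a single polygon with 4 vertices. Extrusion per mm of travel: 0.4 × 0.28 / (π × 0.875²) = 0.046564. Accumulating E over each segment gives final E = 3.0732.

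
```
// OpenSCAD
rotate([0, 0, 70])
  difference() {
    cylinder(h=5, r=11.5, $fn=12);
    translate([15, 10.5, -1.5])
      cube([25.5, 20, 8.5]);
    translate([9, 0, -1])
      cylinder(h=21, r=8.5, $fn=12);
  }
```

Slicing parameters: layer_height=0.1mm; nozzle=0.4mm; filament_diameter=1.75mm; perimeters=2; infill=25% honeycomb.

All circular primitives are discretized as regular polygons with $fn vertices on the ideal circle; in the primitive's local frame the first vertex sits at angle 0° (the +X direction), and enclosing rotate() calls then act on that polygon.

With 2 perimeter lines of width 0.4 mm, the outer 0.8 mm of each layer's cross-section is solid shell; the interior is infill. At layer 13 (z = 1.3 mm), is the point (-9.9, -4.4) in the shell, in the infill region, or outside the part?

At z = 1.3 mm: the r=11.5 cylinder contributes a regular 12-gon of circumradius 11.5; the cube at (15, 10.5) (footprint 25.5×20) is included at this height; the cylinder at (9, 0): section is a regular 12-gon, circumradius r=8.5; Taking the first minus the rest: starting from the r=11.5 cylinder, the 25.5×20 cube at (15, 10.5) misses the remaining region (no effect); the r=8.5 cylinder at (9, 0) partially overlaps it — only the 126.66 mm² overlap (of its 216.75 mm²) is removed, clipping the outline — 1 connected region; (whole slice rotated 70° about Z — lengths, areas and connectivity unchanged). Overall, the cross-section is a single solid region. Undo the 70° rotation: the query point maps to (-7.521, 7.798) in the un-rotated model frame. The nearest boundary edge runs (-9.96, 5.75)→(-5.75, 9.96); distance from the point to it = 0.28 mm. The point is inside the cross-section, 0.28 mm from the nearest boundary — within the 0.8 mm shell band (2 × 0.4).

shell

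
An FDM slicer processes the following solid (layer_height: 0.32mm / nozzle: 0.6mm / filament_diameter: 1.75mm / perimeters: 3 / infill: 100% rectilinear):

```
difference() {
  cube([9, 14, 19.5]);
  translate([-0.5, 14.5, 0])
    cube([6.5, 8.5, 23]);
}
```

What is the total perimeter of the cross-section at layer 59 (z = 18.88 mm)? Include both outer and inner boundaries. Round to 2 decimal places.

46.00 mm

At z = 18.88 mm: the cube (footprint 9×14) is included at this height (perimeter 46.00 mm); the 6.5×8.5 cube at (-0.5, 14.5) contributes its full rectangle (perimeter 30.00 mm); Taking the first minus the rest: starting from the 9×14 cube, the 6.5×8.5 cube at (-0.5, 14.5) misses the remaining region (no effect) — boundary = 46.00 mm. Overall, the cross-section is a single solid region. Total boundary length (outer) = 46.00 mm.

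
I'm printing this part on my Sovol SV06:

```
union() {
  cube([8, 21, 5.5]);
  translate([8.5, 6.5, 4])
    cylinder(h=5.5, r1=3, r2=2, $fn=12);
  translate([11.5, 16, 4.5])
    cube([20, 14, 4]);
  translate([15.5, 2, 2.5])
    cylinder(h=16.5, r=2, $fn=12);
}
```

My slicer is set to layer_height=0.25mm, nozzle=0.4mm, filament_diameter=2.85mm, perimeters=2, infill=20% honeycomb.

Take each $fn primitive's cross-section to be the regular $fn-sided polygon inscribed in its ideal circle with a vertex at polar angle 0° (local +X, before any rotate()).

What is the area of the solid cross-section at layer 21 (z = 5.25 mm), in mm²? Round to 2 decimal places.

474.24 mm²

At z = 5.25 mm: the cube is present — its section is the full 8×21 rectangle (area 168.00 mm²); the cone at (8.5, 6.5) contributes a regular 12-gon of circumradius 2.773 (interpolated between r1=3 and r2=2 at t=0.227) (area = (12/2)·2.773²·sin(360°/12) = 23.06 mm²); the 20×14 cube at (11.5, 16) contributes its full rectangle (area 280.00 mm²); the r=2 cylinder at (15.5, 2) contributes a regular 12-gon of circumradius 2 (area = (12/2)·2.000²·sin(360°/12) = 12.00 mm²); Merging all regions: the regions partially overlap — summed areas 483.06 mm² minus the doubly-counted overlap 8.83 mm² gives 474.24 mm² — area = 474.24 mm². Overall, the cross-section has 3 separate islands. Net area = 474.24 mm².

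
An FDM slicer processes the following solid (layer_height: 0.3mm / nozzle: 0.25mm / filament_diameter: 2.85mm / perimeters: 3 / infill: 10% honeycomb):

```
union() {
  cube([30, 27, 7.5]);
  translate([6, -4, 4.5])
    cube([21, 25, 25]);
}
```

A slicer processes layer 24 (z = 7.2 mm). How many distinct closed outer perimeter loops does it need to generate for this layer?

1

At z = 7.2 mm: the cube is present — its section is the full 30×27 rectangle; the cube at (6, -4) is present — its section is the full 21×25 rectangle; Taking the union: the regions partially overlap (shared area 441.00 mm²), so overlapping operands fuse into one piece — 1 connected region. The result has 1 disconnected region.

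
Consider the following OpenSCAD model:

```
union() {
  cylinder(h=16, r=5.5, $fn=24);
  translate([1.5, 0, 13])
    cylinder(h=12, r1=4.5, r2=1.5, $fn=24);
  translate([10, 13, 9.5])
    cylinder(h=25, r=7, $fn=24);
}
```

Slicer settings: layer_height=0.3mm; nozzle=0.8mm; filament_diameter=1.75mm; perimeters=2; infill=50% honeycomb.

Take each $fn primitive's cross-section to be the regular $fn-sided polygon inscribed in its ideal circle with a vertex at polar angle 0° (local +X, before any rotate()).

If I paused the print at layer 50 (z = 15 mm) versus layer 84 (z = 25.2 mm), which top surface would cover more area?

Layer 50 (z = 15): the r=5.5 cylinder contributes a regular 24-gon of circumradius 5.5 (area = (24/2)·5.500²·sin(360°/24) = 93.95 mm²); the cone at (1.5, 0) (r1=4.5→r2=1.5) has section circumradius 4.000 here — a regular 24-gon (area = (24/2)·4.000²·sin(360°/24) = 49.69 mm²); the r=7 cylinder at (10, 13) contributes a regular 24-gon of circumradius 7 (area = (24/2)·7.000²·sin(360°/24) = 152.19 mm²); Combining (union): the regions partially overlap — summed areas 295.83 mm² minus the doubly-counted overlap 49.69 mm² gives 246.14 mm² — area = 246.14 mm². So its area = 246.14 mm². Layer 84 (z = 25.2): the cylinder is not intersected at this z (z outside [0, 16]); the cone at (1.5, 0) is not intersected at this z (z outside [13, 25]); the r=7 cylinder at (10, 13) contributes a regular 24-gon of circumradius 7 (area = (24/2)·7.000²·sin(360°/24) = 152.19 mm²); Merging all regions: only the r=7 cylinder at (10, 13) is present, so the union is just that shape — area = 152.19 mm². So its area = 152.19 mm². Layer 50 is larger (246.14 vs 152.19 mm²).

layer 50 (z = 15 mm)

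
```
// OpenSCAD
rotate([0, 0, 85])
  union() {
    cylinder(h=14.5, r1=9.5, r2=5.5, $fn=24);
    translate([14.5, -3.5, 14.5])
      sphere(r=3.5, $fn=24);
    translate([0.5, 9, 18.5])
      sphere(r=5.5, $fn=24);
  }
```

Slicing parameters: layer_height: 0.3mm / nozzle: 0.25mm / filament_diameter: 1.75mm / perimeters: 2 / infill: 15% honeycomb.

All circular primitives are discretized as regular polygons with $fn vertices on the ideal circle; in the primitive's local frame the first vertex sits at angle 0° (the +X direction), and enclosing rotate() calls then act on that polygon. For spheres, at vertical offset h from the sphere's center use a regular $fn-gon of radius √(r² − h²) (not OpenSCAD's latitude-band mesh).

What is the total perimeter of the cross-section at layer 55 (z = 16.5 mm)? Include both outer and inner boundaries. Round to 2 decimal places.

50.10 mm

At z = 16.5 mm: the cone is absent (z outside [0, 14.5]); the sphere at (14.5, -3.5): section is a regular 24-gon, circumradius = √(r²−h²) = √(3.5²−2²) = 2.872 (perimeter = 2·24·2.872·sin(180°/24) = 18.00 mm); the r=5.5 sphere at (0.5, 9) slices to a regular 24-gon of circumradius 5.123 (√(r²−h²) with h=2 from center) (perimeter = 2·24·5.123·sin(180°/24) = 32.10 mm); Combining (union): the 2 present regions are separate (no shared area or edge), so areas and boundary lengths simply add and each stays a separate island — boundary = 50.10 mm; (whole slice rotated 85° about Z — lengths, areas and connectivity unchanged). Overall, the cross-section has 2 separate islands. Total boundary length (outer) = 50.10 mm.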